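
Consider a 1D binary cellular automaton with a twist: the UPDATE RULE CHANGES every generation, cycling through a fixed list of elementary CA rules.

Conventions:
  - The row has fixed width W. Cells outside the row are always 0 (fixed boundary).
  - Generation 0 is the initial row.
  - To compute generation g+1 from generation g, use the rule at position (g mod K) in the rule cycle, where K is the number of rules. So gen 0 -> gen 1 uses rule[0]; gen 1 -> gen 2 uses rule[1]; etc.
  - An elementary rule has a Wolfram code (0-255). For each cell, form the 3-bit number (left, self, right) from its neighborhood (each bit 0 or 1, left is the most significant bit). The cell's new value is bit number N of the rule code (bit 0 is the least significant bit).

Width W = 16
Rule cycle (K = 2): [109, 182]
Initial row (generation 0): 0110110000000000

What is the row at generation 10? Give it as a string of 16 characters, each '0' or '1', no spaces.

Gen 0: 0110110000000000
Gen 1 (rule 109): 0111110111111111
Gen 2 (rule 182): 1011101011111110
Gen 3 (rule 109): 1110111110000010
Gen 4 (rule 182): 0101011101000111
Gen 5 (rule 109): 0111110111010101
Gen 6 (rule 182): 1011101010111111
Gen 7 (rule 109): 1110111111100001
Gen 8 (rule 182): 0101011111010011
Gen 9 (rule 109): 0111110001110011
Gen 10 (rule 182): 1011101010101100

Answer: 1011101010101100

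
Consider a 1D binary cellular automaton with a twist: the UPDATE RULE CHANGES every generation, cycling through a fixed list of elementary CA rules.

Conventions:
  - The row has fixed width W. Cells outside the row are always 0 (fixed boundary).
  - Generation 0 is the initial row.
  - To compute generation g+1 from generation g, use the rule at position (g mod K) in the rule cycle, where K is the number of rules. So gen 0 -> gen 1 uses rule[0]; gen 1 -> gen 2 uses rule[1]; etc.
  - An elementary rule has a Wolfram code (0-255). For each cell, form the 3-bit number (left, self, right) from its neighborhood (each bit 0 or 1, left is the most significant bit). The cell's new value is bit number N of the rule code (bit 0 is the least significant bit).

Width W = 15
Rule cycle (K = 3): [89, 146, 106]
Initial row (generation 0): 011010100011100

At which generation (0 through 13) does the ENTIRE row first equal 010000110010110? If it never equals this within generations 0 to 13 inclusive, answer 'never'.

Gen 0: 011010100011100
Gen 1 (rule 89): 011000011010111
Gen 2 (rule 146): 100100100000010
Gen 3 (rule 106): 001001000000100
Gen 4 (rule 89): 100100111110011
Gen 5 (rule 146): 011011011101100
Gen 6 (rule 106): 111111110111100
Gen 7 (rule 89): 100000010100111
Gen 8 (rule 146): 010000100011010
Gen 9 (rule 106): 100001000111100
Gen 10 (rule 89): 011100110100111
Gen 11 (rule 146): 101011000011010
Gen 12 (rule 106): 010111000111100
Gen 13 (rule 89): 000101110100111

Answer: never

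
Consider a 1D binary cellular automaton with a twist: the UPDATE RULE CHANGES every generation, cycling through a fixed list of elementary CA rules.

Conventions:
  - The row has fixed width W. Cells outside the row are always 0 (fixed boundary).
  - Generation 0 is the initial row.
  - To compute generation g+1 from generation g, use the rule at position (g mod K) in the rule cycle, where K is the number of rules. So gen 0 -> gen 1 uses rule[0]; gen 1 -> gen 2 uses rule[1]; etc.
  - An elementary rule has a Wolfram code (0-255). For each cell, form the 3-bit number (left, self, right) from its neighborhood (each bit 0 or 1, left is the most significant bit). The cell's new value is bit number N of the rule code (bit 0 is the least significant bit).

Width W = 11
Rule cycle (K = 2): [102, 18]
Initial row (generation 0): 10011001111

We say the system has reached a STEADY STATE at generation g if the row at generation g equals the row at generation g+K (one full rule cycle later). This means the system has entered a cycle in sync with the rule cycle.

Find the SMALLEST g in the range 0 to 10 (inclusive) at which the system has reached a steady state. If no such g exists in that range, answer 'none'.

Gen 0: 10011001111
Gen 1 (rule 102): 10101010001
Gen 2 (rule 18): 00000001010
Gen 3 (rule 102): 00000011110
Gen 4 (rule 18): 00000100001
Gen 5 (rule 102): 00001100011
Gen 6 (rule 18): 00010010100
Gen 7 (rule 102): 00110111100
Gen 8 (rule 18): 01000000010
Gen 9 (rule 102): 11000000110
Gen 10 (rule 18): 00100001001
Gen 11 (rule 102): 01100011011
Gen 12 (rule 18): 10010100000

Answer: none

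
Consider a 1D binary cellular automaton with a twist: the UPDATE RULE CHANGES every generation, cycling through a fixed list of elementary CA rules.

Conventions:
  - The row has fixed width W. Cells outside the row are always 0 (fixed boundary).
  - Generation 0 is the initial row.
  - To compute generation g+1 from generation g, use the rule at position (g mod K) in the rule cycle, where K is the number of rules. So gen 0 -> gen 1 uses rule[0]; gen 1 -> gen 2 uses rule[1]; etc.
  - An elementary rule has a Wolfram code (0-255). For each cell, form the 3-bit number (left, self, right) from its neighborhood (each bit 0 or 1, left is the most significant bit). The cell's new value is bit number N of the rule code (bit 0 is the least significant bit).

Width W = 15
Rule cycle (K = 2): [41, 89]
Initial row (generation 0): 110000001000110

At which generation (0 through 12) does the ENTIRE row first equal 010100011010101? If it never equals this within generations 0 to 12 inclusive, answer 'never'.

Gen 0: 110000001000110
Gen 1 (rule 41): 100111100010100
Gen 2 (rule 89): 010100111000011
Gen 3 (rule 41): 001000100011010
Gen 4 (rule 89): 100110011011001
Gen 5 (rule 41): 000100010110000
Gen 6 (rule 89): 110011000111111
Gen 7 (rule 41): 100010010100000
Gen 8 (rule 89): 011001000011111
Gen 9 (rule 41): 010000011010000
Gen 10 (rule 89): 001111011001111
Gen 11 (rule 41): 101000110001000
Gen 12 (rule 89): 000110111100111

Answer: never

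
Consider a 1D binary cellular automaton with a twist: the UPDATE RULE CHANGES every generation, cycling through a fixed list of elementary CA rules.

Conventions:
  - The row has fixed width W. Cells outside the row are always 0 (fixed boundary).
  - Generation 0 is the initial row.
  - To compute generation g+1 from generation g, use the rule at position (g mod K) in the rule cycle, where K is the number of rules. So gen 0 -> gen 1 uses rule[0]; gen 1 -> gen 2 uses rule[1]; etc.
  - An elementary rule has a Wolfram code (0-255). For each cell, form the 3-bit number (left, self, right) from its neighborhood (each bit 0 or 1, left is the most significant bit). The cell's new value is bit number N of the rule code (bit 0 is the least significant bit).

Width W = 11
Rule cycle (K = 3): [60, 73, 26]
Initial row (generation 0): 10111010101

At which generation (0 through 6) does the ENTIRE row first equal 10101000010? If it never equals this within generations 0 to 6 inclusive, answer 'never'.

Gen 0: 10111010101
Gen 1 (rule 60): 11100111111
Gen 2 (rule 73): 10100100001
Gen 3 (rule 26): 00011010010
Gen 4 (rule 60): 00010111011
Gen 5 (rule 73): 11000101011
Gen 6 (rule 26): 10101000010

Answer: 6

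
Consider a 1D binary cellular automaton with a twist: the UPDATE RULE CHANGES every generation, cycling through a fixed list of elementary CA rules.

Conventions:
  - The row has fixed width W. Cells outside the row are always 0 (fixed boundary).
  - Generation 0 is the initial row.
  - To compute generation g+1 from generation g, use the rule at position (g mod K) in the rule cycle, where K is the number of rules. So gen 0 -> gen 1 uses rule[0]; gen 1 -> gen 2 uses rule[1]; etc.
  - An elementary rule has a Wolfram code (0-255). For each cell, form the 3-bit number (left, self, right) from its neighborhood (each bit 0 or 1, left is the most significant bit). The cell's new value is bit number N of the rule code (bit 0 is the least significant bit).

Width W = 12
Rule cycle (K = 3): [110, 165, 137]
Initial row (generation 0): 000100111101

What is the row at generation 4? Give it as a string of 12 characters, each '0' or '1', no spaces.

Answer: 011001101000

Derivation:
Gen 0: 000100111101
Gen 1 (rule 110): 001101100111
Gen 2 (rule 165): 100010000010
Gen 3 (rule 137): 001000111000
Gen 4 (rule 110): 011001101000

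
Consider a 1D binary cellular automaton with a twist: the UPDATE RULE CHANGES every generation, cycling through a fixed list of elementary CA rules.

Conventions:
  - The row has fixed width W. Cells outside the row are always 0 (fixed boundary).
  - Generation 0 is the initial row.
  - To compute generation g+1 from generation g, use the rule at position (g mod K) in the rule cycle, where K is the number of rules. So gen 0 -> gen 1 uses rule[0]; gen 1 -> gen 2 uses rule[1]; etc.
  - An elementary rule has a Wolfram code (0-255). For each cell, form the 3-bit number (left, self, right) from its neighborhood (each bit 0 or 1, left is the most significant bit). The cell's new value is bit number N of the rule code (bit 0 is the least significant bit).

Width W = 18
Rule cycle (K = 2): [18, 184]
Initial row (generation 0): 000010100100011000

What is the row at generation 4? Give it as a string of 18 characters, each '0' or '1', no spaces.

Gen 0: 000010100100011000
Gen 1 (rule 18): 000100011010100100
Gen 2 (rule 184): 000010010101010010
Gen 3 (rule 18): 000101100000001101
Gen 4 (rule 184): 000011010000001010

Answer: 000011010000001010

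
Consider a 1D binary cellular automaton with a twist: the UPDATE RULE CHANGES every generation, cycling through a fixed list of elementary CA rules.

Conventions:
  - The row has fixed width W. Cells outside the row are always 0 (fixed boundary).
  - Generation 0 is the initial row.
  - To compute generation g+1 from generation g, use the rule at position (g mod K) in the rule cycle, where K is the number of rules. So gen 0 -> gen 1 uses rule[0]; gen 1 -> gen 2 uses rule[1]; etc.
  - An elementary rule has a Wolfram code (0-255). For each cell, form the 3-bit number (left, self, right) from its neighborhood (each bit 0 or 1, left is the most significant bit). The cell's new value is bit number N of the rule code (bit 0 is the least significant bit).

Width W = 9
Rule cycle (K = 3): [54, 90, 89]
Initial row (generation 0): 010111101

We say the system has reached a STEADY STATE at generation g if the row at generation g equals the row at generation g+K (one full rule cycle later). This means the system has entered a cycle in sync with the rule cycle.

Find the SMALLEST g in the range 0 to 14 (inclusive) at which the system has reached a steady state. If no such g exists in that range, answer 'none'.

Answer: 10

Derivation:
Gen 0: 010111101
Gen 1 (rule 54): 111000011
Gen 2 (rule 90): 101100111
Gen 3 (rule 89): 001110101
Gen 4 (rule 54): 010001111
Gen 5 (rule 90): 101011001
Gen 6 (rule 89): 000011100
Gen 7 (rule 54): 000100010
Gen 8 (rule 90): 001010101
Gen 9 (rule 89): 100000000
Gen 10 (rule 54): 110000000
Gen 11 (rule 90): 111000000
Gen 12 (rule 89): 101111111
Gen 13 (rule 54): 110000000
Gen 14 (rule 90): 111000000
Gen 15 (rule 89): 101111111
Gen 16 (rule 54): 110000000
Gen 17 (rule 90): 111000000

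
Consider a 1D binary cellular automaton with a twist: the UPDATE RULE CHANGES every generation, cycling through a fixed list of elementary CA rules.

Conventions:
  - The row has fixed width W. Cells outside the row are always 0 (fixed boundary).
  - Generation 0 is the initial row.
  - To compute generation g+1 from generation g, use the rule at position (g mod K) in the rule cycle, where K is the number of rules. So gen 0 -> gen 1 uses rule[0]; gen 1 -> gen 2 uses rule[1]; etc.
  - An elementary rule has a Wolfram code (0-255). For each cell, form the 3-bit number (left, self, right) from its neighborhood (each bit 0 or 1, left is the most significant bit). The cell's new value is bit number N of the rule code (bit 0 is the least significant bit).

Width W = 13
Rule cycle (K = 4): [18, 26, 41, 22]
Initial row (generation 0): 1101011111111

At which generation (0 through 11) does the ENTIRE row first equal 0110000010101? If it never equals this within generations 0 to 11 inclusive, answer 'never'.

Gen 0: 1101011111111
Gen 1 (rule 18): 0000000000000
Gen 2 (rule 26): 0000000000000
Gen 3 (rule 41): 1111111111111
Gen 4 (rule 22): 0000000000000
Gen 5 (rule 18): 0000000000000
Gen 6 (rule 26): 0000000000000
Gen 7 (rule 41): 1111111111111
Gen 8 (rule 22): 0000000000000
Gen 9 (rule 18): 0000000000000
Gen 10 (rule 26): 0000000000000
Gen 11 (rule 41): 1111111111111

Answer: never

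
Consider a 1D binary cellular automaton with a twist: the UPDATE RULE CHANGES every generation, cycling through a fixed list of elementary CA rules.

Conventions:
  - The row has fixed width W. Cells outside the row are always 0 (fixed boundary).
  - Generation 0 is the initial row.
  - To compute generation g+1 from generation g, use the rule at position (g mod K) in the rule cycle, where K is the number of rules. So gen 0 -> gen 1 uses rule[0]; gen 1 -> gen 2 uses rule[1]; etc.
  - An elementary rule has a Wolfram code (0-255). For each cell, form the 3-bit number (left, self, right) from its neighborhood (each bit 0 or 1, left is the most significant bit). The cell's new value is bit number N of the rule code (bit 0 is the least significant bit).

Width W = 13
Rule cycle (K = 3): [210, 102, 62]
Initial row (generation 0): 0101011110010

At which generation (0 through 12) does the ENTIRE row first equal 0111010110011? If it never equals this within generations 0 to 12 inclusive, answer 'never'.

Gen 0: 0101011110010
Gen 1 (rule 210): 1000001111101
Gen 2 (rule 102): 1000010000111
Gen 3 (rule 62): 1100111001100
Gen 4 (rule 210): 0111011110110
Gen 5 (rule 102): 1001100011010
Gen 6 (rule 62): 1111010110111
Gen 7 (rule 210): 0111000010011
Gen 8 (rule 102): 1001000110101
Gen 9 (rule 62): 1111101101111
Gen 10 (rule 210): 0111100100111
Gen 11 (rule 102): 1000101101001
Gen 12 (rule 62): 1101111011111

Answer: never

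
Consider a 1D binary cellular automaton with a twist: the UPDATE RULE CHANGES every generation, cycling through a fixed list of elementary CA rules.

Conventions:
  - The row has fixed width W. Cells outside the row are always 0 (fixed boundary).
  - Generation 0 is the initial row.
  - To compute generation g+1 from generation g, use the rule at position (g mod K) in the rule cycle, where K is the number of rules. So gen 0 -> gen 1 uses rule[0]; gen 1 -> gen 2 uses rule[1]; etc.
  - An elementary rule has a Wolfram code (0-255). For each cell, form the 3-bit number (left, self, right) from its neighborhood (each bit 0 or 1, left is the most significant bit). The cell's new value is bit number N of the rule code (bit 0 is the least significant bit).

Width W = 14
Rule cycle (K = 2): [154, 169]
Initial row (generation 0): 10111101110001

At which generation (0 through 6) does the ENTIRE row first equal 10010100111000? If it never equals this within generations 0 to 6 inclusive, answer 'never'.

Gen 0: 10111101110001
Gen 1 (rule 154): 00111001101010
Gen 2 (rule 169): 10110001010100
Gen 3 (rule 154): 00101010000010
Gen 4 (rule 169): 10010100111000
Gen 5 (rule 154): 01100011110100
Gen 6 (rule 169): 01001011101001

Answer: 4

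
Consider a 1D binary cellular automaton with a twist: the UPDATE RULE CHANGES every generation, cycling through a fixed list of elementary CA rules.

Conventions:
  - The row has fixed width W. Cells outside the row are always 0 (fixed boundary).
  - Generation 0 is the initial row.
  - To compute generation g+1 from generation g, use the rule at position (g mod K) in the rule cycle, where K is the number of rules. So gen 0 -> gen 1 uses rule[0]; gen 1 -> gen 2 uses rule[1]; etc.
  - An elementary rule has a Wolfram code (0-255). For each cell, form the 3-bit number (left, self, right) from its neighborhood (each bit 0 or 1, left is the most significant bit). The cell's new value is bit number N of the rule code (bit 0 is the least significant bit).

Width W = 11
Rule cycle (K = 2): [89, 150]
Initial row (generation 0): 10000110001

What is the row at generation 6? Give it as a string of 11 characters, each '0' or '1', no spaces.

Answer: 11101100101

Derivation:
Gen 0: 10000110001
Gen 1 (rule 89): 01110111100
Gen 2 (rule 150): 10100011010
Gen 3 (rule 89): 00011011001
Gen 4 (rule 150): 00100000111
Gen 5 (rule 89): 10011110101
Gen 6 (rule 150): 11101100101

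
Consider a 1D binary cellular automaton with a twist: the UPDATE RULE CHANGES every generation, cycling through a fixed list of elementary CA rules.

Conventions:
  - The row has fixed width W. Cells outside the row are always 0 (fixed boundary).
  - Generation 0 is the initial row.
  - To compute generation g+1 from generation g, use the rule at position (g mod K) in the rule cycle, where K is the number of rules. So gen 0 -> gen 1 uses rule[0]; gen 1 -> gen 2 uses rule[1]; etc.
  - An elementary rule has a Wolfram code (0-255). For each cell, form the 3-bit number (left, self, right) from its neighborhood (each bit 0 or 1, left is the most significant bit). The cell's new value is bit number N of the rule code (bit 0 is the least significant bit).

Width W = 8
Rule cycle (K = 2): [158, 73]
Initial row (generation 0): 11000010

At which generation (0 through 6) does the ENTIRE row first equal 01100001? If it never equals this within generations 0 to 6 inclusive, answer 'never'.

Answer: never

Derivation:
Gen 0: 11000010
Gen 1 (rule 158): 10100111
Gen 2 (rule 73): 00000101
Gen 3 (rule 158): 00001101
Gen 4 (rule 73): 11101100
Gen 5 (rule 158): 11001010
Gen 6 (rule 73): 11000000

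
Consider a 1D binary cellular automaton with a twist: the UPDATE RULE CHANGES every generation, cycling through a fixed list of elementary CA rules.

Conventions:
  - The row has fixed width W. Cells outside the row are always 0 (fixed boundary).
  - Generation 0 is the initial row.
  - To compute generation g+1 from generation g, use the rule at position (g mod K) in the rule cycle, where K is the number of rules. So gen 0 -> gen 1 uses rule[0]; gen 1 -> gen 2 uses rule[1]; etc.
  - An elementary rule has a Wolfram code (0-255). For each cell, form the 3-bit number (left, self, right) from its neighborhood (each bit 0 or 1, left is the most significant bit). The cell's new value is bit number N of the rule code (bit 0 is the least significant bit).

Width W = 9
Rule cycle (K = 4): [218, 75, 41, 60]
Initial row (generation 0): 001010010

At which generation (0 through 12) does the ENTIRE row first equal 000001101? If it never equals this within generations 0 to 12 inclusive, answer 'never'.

Answer: never

Derivation:
Gen 0: 001010010
Gen 1 (rule 218): 010001101
Gen 2 (rule 75): 100111100
Gen 3 (rule 41): 000100001
Gen 4 (rule 60): 000110001
Gen 5 (rule 218): 001111010
Gen 6 (rule 75): 111001000
Gen 7 (rule 41): 100000011
Gen 8 (rule 60): 110000010
Gen 9 (rule 218): 111000101
Gen 10 (rule 75): 101011000
Gen 11 (rule 41): 010110011
Gen 12 (rule 60): 011101010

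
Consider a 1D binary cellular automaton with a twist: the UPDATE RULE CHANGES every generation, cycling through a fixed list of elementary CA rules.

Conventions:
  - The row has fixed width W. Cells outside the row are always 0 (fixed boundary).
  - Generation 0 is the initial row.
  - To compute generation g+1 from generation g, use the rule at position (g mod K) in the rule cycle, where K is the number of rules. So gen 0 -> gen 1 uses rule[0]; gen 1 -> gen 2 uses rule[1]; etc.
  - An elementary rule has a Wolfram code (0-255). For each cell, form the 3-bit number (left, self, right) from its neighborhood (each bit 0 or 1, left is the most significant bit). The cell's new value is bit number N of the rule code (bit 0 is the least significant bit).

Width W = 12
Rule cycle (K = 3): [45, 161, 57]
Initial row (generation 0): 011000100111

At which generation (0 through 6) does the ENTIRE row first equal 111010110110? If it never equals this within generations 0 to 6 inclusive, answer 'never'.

Gen 0: 011000100111
Gen 1 (rule 45): 010010100100
Gen 2 (rule 161): 000001000001
Gen 3 (rule 57): 111100111100
Gen 4 (rule 45): 100000100001
Gen 5 (rule 161): 001110001100
Gen 6 (rule 57): 101001101011

Answer: never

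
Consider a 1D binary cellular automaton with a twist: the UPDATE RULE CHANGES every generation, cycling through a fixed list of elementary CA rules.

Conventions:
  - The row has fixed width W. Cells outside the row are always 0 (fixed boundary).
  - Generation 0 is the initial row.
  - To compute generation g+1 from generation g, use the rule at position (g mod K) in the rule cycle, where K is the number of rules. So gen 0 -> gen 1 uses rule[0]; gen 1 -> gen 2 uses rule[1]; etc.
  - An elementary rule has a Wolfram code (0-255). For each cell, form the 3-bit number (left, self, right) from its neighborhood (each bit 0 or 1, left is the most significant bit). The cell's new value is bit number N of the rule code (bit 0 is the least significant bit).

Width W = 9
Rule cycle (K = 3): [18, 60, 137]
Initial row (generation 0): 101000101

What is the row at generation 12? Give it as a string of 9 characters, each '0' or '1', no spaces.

Gen 0: 101000101
Gen 1 (rule 18): 000101000
Gen 2 (rule 60): 000111100
Gen 3 (rule 137): 110111001
Gen 4 (rule 18): 000000110
Gen 5 (rule 60): 000000101
Gen 6 (rule 137): 111110000
Gen 7 (rule 18): 000001000
Gen 8 (rule 60): 000001100
Gen 9 (rule 137): 111101001
Gen 10 (rule 18): 000000110
Gen 11 (rule 60): 000000101
Gen 12 (rule 137): 111110000

Answer: 111110000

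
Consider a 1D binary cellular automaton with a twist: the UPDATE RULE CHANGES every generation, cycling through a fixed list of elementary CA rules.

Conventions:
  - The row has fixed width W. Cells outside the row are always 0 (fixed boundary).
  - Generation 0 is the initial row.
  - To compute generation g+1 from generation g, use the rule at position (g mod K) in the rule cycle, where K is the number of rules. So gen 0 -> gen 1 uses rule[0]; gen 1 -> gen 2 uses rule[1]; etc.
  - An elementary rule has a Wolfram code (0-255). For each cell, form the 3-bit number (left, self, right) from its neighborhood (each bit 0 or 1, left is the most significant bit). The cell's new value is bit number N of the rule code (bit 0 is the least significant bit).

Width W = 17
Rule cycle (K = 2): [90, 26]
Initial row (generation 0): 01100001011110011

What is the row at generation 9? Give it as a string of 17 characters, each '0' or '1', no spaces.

Gen 0: 01100001011110011
Gen 1 (rule 90): 11110010010011111
Gen 2 (rule 26): 10001101101110000
Gen 3 (rule 90): 01011101101011000
Gen 4 (rule 26): 10010001000010100
Gen 5 (rule 90): 01101010100100010
Gen 6 (rule 26): 11000000011010101
Gen 7 (rule 90): 11100000111000000
Gen 8 (rule 26): 10010001100100000
Gen 9 (rule 90): 01101011111010000

Answer: 01101011111010000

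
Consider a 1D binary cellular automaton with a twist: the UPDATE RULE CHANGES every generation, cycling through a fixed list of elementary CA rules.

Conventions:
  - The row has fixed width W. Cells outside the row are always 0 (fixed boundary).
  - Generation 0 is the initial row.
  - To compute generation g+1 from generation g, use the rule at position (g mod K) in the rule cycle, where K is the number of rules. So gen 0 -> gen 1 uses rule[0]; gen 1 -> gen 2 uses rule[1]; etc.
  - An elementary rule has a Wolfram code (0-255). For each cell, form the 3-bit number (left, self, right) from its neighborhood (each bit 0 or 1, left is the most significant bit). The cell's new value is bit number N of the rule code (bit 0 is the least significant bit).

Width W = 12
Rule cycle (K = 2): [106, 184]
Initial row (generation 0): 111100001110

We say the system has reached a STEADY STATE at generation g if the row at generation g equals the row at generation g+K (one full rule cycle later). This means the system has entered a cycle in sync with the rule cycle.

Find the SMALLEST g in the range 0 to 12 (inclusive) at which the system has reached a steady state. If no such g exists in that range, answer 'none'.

Gen 0: 111100001110
Gen 1 (rule 106): 100100011010
Gen 2 (rule 184): 010010010101
Gen 3 (rule 106): 100100101010
Gen 4 (rule 184): 010010010101
Gen 5 (rule 106): 100100101010
Gen 6 (rule 184): 010010010101
Gen 7 (rule 106): 100100101010
Gen 8 (rule 184): 010010010101
Gen 9 (rule 106): 100100101010
Gen 10 (rule 184): 010010010101
Gen 11 (rule 106): 100100101010
Gen 12 (rule 184): 010010010101
Gen 13 (rule 106): 100100101010
Gen 14 (rule 184): 010010010101

Answer: 2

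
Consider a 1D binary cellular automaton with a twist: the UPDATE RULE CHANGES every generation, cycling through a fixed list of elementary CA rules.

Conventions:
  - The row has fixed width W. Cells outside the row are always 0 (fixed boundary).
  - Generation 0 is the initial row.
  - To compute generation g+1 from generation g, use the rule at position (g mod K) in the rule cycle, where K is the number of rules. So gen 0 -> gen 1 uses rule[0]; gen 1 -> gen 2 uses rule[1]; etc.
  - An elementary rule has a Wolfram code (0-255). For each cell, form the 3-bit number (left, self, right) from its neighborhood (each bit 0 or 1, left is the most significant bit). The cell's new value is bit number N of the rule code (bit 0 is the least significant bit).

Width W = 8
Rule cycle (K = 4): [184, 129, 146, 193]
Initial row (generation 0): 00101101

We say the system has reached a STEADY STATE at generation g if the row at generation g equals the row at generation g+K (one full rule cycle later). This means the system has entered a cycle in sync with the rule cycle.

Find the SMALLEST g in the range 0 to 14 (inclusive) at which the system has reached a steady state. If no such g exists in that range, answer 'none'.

Answer: 7

Derivation:
Gen 0: 00101101
Gen 1 (rule 184): 00011010
Gen 2 (rule 129): 11000000
Gen 3 (rule 146): 00100000
Gen 4 (rule 193): 10001111
Gen 5 (rule 184): 01001110
Gen 6 (rule 129): 00000100
Gen 7 (rule 146): 00001010
Gen 8 (rule 193): 11100000
Gen 9 (rule 184): 11010000
Gen 10 (rule 129): 00000111
Gen 11 (rule 146): 00001010
Gen 12 (rule 193): 11100000
Gen 13 (rule 184): 11010000
Gen 14 (rule 129): 00000111
Gen 15 (rule 146): 00001010
Gen 16 (rule 193): 11100000
Gen 17 (rule 184): 11010000
Gen 18 (rule 129): 00000111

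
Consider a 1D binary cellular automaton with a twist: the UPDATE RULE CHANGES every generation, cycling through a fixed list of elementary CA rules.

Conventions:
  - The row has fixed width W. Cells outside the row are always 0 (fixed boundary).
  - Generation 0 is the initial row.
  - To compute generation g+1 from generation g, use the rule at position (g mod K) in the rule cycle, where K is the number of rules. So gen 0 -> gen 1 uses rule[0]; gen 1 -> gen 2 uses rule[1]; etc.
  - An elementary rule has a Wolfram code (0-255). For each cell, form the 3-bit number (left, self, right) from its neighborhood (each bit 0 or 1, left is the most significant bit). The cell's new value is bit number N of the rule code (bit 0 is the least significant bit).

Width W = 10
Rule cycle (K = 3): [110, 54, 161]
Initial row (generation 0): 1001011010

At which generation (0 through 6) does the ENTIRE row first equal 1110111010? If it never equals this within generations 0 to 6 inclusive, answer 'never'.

Answer: never

Derivation:
Gen 0: 1001011010
Gen 1 (rule 110): 1011111110
Gen 2 (rule 54): 1100000001
Gen 3 (rule 161): 0001111100
Gen 4 (rule 110): 0011000100
Gen 5 (rule 54): 0100101110
Gen 6 (rule 161): 0000010100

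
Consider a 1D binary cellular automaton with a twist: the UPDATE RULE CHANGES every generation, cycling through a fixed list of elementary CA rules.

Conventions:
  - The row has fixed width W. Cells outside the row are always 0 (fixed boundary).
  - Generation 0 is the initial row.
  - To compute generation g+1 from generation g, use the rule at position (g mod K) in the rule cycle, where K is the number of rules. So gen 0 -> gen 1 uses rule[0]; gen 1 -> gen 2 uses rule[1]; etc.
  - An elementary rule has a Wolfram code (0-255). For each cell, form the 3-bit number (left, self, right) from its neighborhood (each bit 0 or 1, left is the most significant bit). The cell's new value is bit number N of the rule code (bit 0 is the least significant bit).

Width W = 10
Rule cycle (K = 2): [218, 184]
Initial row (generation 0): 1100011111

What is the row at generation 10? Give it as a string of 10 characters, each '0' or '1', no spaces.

Gen 0: 1100011111
Gen 1 (rule 218): 1110111111
Gen 2 (rule 184): 1101111110
Gen 3 (rule 218): 1101111111
Gen 4 (rule 184): 1011111110
Gen 5 (rule 218): 0011111111
Gen 6 (rule 184): 0011111110
Gen 7 (rule 218): 0111111111
Gen 8 (rule 184): 0111111110
Gen 9 (rule 218): 1111111111
Gen 10 (rule 184): 1111111110

Answer: 1111111110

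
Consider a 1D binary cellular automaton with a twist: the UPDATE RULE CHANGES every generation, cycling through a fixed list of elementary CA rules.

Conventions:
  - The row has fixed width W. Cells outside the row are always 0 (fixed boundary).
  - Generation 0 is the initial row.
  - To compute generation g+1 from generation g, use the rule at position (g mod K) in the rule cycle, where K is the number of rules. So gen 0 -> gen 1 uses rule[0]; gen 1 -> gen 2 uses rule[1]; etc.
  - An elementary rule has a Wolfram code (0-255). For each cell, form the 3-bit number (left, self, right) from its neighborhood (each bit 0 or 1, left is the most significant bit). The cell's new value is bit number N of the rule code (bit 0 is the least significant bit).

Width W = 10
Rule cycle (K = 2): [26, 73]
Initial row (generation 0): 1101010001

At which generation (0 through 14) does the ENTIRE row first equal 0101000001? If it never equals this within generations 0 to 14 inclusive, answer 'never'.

Gen 0: 1101010001
Gen 1 (rule 26): 1000001010
Gen 2 (rule 73): 0011100000
Gen 3 (rule 26): 0110010000
Gen 4 (rule 73): 0110000111
Gen 5 (rule 26): 1101001100
Gen 6 (rule 73): 1100001101
Gen 7 (rule 26): 1010011000
Gen 8 (rule 73): 0000011011
Gen 9 (rule 26): 0000110010
Gen 10 (rule 73): 1110110000
Gen 11 (rule 26): 1000101000
Gen 12 (rule 73): 0010000011
Gen 13 (rule 26): 0101000110
Gen 14 (rule 73): 0000010110

Answer: never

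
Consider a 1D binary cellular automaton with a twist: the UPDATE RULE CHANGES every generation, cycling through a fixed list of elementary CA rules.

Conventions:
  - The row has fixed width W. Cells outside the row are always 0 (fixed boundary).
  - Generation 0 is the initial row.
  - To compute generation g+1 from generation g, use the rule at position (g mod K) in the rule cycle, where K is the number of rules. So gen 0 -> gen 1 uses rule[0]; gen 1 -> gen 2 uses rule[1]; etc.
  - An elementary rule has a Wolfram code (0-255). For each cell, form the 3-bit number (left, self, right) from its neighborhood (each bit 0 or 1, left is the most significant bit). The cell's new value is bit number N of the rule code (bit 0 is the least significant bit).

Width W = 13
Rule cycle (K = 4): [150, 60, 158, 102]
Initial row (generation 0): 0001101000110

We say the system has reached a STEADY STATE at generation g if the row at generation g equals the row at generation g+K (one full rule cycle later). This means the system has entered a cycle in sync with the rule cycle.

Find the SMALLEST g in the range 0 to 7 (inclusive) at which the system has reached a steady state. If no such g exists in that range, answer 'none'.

Answer: none

Derivation:
Gen 0: 0001101000110
Gen 1 (rule 150): 0010001101001
Gen 2 (rule 60): 0011001011101
Gen 3 (rule 158): 0110111011001
Gen 4 (rule 102): 1011001101011
Gen 5 (rule 150): 1000110001000
Gen 6 (rule 60): 1100101001100
Gen 7 (rule 158): 1011101111010
Gen 8 (rule 102): 1100110001110
Gen 9 (rule 150): 0011001010101
Gen 10 (rule 60): 0010101111111
Gen 11 (rule 158): 0110101111110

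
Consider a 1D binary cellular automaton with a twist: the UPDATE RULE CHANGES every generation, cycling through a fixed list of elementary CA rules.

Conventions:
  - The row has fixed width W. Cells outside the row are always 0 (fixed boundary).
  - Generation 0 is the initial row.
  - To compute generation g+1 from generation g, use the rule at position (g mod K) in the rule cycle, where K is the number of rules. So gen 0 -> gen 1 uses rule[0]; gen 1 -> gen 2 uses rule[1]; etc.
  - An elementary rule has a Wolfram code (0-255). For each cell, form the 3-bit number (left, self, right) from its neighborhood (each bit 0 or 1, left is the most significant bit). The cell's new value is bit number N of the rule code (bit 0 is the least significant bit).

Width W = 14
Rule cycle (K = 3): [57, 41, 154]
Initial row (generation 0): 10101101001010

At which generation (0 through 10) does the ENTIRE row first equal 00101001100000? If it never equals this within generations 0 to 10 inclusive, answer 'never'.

Gen 0: 10101101001010
Gen 1 (rule 57): 01011010100101
Gen 2 (rule 41): 00110101000010
Gen 3 (rule 154): 01100000100101
Gen 4 (rule 57): 01011110010010
Gen 5 (rule 41): 00110000000000
Gen 6 (rule 154): 01101000000000
Gen 7 (rule 57): 01010111111111
Gen 8 (rule 41): 00101100000000
Gen 9 (rule 154): 01001010000000
Gen 10 (rule 57): 00100101111111

Answer: never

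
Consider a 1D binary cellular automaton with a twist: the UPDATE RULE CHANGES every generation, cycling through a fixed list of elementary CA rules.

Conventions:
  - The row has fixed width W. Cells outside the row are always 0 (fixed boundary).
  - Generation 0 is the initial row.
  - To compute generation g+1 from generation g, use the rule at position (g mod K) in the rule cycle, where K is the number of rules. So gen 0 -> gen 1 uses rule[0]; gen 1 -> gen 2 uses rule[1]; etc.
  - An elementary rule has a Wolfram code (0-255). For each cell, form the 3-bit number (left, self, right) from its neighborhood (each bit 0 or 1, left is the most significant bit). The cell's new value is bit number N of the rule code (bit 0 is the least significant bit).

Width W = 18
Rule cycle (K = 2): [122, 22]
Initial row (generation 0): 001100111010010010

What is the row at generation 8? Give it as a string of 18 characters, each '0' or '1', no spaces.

Answer: 110101100001101011

Derivation:
Gen 0: 001100111010010010
Gen 1 (rule 122): 011111101101101101
Gen 2 (rule 22): 100000000000000001
Gen 3 (rule 122): 010000000000000010
Gen 4 (rule 22): 111000000000000111
Gen 5 (rule 122): 101100000000001101
Gen 6 (rule 22): 100010000000010001
Gen 7 (rule 122): 010101000000101010
Gen 8 (rule 22): 110101100001101011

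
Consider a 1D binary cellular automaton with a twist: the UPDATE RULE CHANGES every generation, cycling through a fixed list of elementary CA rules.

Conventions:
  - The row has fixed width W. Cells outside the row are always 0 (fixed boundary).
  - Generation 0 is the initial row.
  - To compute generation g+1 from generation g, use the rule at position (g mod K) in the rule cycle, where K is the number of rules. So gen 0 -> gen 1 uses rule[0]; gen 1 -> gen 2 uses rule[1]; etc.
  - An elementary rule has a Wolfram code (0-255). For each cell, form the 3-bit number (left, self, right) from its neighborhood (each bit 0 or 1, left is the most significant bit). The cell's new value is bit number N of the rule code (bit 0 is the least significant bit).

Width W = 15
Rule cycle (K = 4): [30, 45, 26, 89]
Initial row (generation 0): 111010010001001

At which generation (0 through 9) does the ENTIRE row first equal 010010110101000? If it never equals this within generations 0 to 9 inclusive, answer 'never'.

Answer: never

Derivation:
Gen 0: 111010010001001
Gen 1 (rule 30): 100011111011111
Gen 2 (rule 45): 101010000110000
Gen 3 (rule 26): 000001001101000
Gen 4 (rule 89): 111100101100111
Gen 5 (rule 30): 100011101011100
Gen 6 (rule 45): 101010011110001
Gen 7 (rule 26): 000001110001010
Gen 8 (rule 89): 111101011100001
Gen 9 (rule 30): 100001010010011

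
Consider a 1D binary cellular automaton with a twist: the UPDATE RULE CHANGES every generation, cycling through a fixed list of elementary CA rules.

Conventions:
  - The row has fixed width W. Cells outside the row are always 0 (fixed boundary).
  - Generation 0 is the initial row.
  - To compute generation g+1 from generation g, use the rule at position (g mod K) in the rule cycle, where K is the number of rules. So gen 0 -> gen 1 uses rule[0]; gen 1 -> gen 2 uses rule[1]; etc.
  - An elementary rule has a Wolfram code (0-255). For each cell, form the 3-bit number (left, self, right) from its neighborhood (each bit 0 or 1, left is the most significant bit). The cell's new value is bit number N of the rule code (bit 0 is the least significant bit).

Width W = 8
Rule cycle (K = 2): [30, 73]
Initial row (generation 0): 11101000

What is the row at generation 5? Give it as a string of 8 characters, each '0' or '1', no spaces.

Gen 0: 11101000
Gen 1 (rule 30): 10001100
Gen 2 (rule 73): 00101101
Gen 3 (rule 30): 01101001
Gen 4 (rule 73): 01100000
Gen 5 (rule 30): 11010000

Answer: 11010000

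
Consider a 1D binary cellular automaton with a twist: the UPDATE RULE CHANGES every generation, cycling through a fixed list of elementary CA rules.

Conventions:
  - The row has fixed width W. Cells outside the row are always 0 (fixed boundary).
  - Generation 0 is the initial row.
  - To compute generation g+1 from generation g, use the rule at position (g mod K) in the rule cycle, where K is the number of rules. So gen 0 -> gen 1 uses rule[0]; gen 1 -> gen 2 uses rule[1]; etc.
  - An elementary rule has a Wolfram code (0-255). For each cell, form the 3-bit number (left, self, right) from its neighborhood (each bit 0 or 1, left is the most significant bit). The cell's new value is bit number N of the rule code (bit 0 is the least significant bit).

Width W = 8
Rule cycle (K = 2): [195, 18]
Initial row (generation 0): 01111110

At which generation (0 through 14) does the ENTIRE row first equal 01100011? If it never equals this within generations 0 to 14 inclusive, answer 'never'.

Answer: never

Derivation:
Gen 0: 01111110
Gen 1 (rule 195): 10111110
Gen 2 (rule 18): 00000001
Gen 3 (rule 195): 11111110
Gen 4 (rule 18): 00000001
Gen 5 (rule 195): 11111110
Gen 6 (rule 18): 00000001
Gen 7 (rule 195): 11111110
Gen 8 (rule 18): 00000001
Gen 9 (rule 195): 11111110
Gen 10 (rule 18): 00000001
Gen 11 (rule 195): 11111110
Gen 12 (rule 18): 00000001
Gen 13 (rule 195): 11111110
Gen 14 (rule 18): 00000001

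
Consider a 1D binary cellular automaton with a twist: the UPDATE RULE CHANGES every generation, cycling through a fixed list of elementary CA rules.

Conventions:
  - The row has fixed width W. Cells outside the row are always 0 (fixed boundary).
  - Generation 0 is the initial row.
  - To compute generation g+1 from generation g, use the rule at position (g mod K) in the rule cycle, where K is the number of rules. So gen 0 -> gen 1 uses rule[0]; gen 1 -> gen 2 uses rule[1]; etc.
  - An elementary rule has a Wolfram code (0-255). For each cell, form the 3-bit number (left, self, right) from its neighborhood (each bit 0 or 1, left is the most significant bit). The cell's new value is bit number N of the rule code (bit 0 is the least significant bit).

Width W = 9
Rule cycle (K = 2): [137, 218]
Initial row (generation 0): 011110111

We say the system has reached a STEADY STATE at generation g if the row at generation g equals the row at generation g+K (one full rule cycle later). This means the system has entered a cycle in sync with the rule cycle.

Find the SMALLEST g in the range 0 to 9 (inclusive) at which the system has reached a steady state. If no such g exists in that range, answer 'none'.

Answer: 2

Derivation:
Gen 0: 011110111
Gen 1 (rule 137): 011100110
Gen 2 (rule 218): 111111111
Gen 3 (rule 137): 111111110
Gen 4 (rule 218): 111111111
Gen 5 (rule 137): 111111110
Gen 6 (rule 218): 111111111
Gen 7 (rule 137): 111111110
Gen 8 (rule 218): 111111111
Gen 9 (rule 137): 111111110
Gen 10 (rule 218): 111111111
Gen 11 (rule 137): 111111110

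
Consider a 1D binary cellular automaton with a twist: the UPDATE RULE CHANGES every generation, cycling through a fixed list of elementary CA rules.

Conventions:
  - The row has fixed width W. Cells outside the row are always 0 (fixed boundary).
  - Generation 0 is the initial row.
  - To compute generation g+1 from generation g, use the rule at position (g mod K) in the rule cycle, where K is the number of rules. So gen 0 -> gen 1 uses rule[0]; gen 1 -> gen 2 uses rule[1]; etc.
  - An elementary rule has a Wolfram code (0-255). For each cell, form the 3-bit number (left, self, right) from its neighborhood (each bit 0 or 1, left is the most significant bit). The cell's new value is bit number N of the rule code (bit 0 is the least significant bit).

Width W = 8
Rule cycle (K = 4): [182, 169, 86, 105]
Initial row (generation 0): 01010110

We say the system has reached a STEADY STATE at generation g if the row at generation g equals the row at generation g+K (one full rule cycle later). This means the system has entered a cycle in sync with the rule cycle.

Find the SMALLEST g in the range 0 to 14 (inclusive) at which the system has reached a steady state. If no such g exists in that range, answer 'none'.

Answer: 4

Derivation:
Gen 0: 01010110
Gen 1 (rule 182): 11111001
Gen 2 (rule 169): 11110000
Gen 3 (rule 86): 00011000
Gen 4 (rule 105): 11011011
Gen 5 (rule 182): 00100100
Gen 6 (rule 169): 10000001
Gen 7 (rule 86): 11000011
Gen 8 (rule 105): 11011011
Gen 9 (rule 182): 00100100
Gen 10 (rule 169): 10000001
Gen 11 (rule 86): 11000011
Gen 12 (rule 105): 11011011
Gen 13 (rule 182): 00100100
Gen 14 (rule 169): 10000001
Gen 15 (rule 86): 11000011
Gen 16 (rule 105): 11011011
Gen 17 (rule 182): 00100100
Gen 18 (rule 169): 10000001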